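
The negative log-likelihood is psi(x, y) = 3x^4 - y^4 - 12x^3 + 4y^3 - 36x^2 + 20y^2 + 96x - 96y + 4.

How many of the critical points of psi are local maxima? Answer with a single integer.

psi separates as a function of x plus a function of y, so ∇psi=0 decouples.
∂psi/∂x = 12(x - 4)(x - 1)(x + 2) = 0 at x ∈ {-2, 1, 4}; ∂psi/∂y = -4(y - 4)(y - 2)(y + 3) = 0 at y ∈ {-3, 2, 4}.
The Hessian is diagonal: diag(psi_xx, psi_yy). Second derivatives: psi_xx(-2)=216, psi_xx(1)=-108, psi_xx(4)=216; psi_yy(-3)=-140, psi_yy(2)=40, psi_yy(4)=-56.
Local maxima occur where both diagonal entries negative: (1, -3), (1, 4). Count: 2.

2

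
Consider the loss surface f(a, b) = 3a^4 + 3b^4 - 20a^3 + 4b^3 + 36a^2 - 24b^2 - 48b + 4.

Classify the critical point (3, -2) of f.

The mixed partial ∂²f/∂a∂b is 0, so the Hessian at any point is diag(f_aa, f_bb) = diag(12(3a^2 - 10a + 6), 12(3b^2 + 2b - 4)).
At (3, -2): H = diag(36, 48).
Both eigenvalues are positive, so H is positive definite: a local minimum.

local minimum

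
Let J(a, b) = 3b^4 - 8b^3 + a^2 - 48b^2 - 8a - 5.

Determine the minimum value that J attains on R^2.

-533

J(a,b) separates as P(a) + Q(b) − 5, so its minimum is min P + min Q − 5.
P'(a) = 2a - 8 vanishes at a ∈ {4}; Q'(b) = 12b(b - 4)(b + 2) vanishes at b ∈ {-2, 0, 4}.
Local minima of P (where P''>0): P(4)=-16. Local minima of Q: Q(-2)=-80, Q(4)=-512.
So the global minimum of J is P(4) + Q(4) − 5 = -16 − 512 − 5 = -533, attained at (4, 4).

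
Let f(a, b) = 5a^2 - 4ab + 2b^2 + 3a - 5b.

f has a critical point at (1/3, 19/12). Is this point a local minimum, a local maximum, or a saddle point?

The Hessian of f is constant: H = [[10, -4], [-4, 4]].
det(H) = 10·4 − (-4)² = 24.
det(H) > 0 and tr(H) = 14 > 0, so H is positive definite and the point is a local minimum.

local minimum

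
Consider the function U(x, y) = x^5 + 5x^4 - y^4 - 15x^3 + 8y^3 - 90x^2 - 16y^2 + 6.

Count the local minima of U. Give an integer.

2

U separates as a function of x plus a function of y, so ∇U=0 decouples.
∂U/∂x = 5x(x - 3)(x + 3)(x + 4) = 0 at x ∈ {-4, -3, 0, 3}; ∂U/∂y = -4y(y - 4)(y - 2) = 0 at y ∈ {0, 2, 4}.
The Hessian is diagonal: diag(U_xx, U_yy). Second derivatives: U_xx(-4)=-140, U_xx(-3)=90, U_xx(0)=-180, U_xx(3)=630; U_yy(0)=-32, U_yy(2)=16, U_yy(4)=-32.
Local minima occur where both diagonal entries positive: (-3, 2), (3, 2). Count: 2.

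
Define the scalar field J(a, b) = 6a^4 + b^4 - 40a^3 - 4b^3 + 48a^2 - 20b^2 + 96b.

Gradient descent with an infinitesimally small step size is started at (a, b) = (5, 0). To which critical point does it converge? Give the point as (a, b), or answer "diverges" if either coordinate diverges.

(4, -3)

J is separable, so gradient descent decouples: a follows -∂J/∂a, b follows -∂J/∂b.
∂J/∂a = 24a(a - 4)(a - 1); at a=5 this is 480, so a decreases.
∂J/∂b = 4(b - 4)(b - 2)(b + 3); at b=0 this is 96, so b decreases.
a converges to its nearest critical value 4 (a local min of the a-part); b converges to -3. The iterate converges to (4, -3).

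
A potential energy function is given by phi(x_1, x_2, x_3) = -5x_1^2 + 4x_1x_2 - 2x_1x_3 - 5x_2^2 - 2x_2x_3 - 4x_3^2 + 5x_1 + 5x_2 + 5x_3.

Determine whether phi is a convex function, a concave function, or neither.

concave

phi is quadratic, so its Hessian is the constant matrix H = [[-10, 4, -2], [4, -10, -2], [-2, -2, -8]].
Leading principal minors: -10, 84, -560.
Signs alternate −, +, − ⇒ H ≺ 0 ⇒ concave.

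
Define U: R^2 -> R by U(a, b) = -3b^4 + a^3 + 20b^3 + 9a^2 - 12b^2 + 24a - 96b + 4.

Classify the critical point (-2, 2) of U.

local minimum

The mixed partial ∂²U/∂a∂b is 0, so the Hessian at any point is diag(U_aa, U_bb) = diag(6(a + 3), 12(-3b^2 + 10b - 2)).
At (-2, 2): H = diag(6, 72).
Both eigenvalues are positive, so H is positive definite: a local minimum.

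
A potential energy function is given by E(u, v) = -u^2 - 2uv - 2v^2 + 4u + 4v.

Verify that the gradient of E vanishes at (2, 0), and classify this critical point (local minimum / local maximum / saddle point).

local maximum

∇E = (-2u - 2v + 4, -2u - 4v + 4); substituting (2, 0) gives ∇E = (0, 0), so (2, 0) is indeed a critical point.
The Hessian of E is constant: H = [[-2, -2], [-2, -4]].
det(H) = (-2)·(-4) − (-2)² = 4.
det(H) > 0 and tr(H) = -6 < 0, so H is negative definite and the point is a local maximum.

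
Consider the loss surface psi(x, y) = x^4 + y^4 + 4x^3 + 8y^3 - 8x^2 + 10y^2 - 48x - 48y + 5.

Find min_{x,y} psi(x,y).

-104

psi(x,y) separates as P(x) + Q(y) + 5, so its minimum is min P + min Q + 5.
P'(x) = 4(x - 2)(x + 2)(x + 3) vanishes at x ∈ {-3, -2, 2}; Q'(y) = 4(y - 1)(y + 3)(y + 4) vanishes at y ∈ {-4, -3, 1}.
Local minima of P (where P''>0): P(-3)=45, P(2)=-80. Local minima of Q: Q(-4)=96, Q(1)=-29.
So the global minimum of psi is P(2) + Q(1) + 5 = -80 − 29 + 5 = -104, attained at (2, 1).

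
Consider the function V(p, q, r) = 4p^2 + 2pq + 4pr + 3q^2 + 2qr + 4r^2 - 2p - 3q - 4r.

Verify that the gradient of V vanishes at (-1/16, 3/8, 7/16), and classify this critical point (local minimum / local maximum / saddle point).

local minimum

∇V = (8p + 2q + 4r - 2, 2p + 6q + 2r - 3, 4p + 2q + 8r - 4); substituting (-1/16, 3/8, 7/16) gives ∇V = (0, 0, 0), so (-1/16, 3/8, 7/16) is indeed a critical point.
The Hessian is constant: H = [[8, 2, 4], [2, 6, 2], [4, 2, 8]].
Leading principal minors: Δ₁ = 8, Δ₂ = 44, Δ₃ = 256.
All leading minors are positive, so H is positive definite: a local minimum.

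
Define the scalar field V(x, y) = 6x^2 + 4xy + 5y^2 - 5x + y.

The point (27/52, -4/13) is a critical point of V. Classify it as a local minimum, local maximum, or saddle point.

local minimum

The Hessian of V is constant: H = [[12, 4], [4, 10]].
det(H) = 12·10 − 4² = 104.
det(H) > 0 and tr(H) = 22 > 0, so H is positive definite and the point is a local minimum.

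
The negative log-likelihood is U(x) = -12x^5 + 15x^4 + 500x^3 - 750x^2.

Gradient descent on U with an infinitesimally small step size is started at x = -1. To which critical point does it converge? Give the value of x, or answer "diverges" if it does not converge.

U'(x) = -60x(x - 5)(x - 1)(x + 5), so U'(-1) = 2880.
Gradient descent moves in the -U' direction, i.e. x is decreasing.
The nearest critical point in that direction is x = -5, where U'' = 18000 > 0 (a local minimum). The iterate converges there.

-5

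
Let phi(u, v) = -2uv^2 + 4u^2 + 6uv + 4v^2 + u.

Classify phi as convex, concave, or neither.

neither

The term -2uv^2 is cubic, so the Hessian is not constant.
∂²phi/∂v² = -4u + 8, which takes both signs as u varies (negative for sufficiently large u). A diagonal entry of the Hessian changing sign means the Hessian is neither positive- nor negative-semidefinite on all of R^2.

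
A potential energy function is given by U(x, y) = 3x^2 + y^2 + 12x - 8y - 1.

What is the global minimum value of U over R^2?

-29

U(x,y) separates as P(x) + Q(y) − 1, so its minimum is min P + min Q − 1.
P'(x) = 6x + 12 vanishes at x ∈ {-2}; Q'(y) = 2y - 8 vanishes at y ∈ {4}.
Local minima of P (where P''>0): P(-2)=-12. Local minima of Q: Q(4)=-16.
So the global minimum of U is P(-2) + Q(4) − 1 = -12 − 16 − 1 = -29, attained at (-2, 4).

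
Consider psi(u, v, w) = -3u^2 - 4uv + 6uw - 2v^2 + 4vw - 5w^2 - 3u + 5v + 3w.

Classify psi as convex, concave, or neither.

concave

psi is quadratic, so its Hessian is the constant matrix H = [[-6, -4, 6], [-4, -4, 4], [6, 4, -10]].
Leading principal minors: -6, 8, -32.
Signs alternate −, +, − ⇒ H ≺ 0 ⇒ concave.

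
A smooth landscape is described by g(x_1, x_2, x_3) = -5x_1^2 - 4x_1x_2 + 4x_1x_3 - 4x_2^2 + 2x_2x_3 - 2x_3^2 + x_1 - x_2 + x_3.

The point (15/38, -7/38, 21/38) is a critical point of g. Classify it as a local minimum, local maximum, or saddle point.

local maximum

The Hessian is constant: H = [[-10, -4, 4], [-4, -8, 2], [4, 2, -4]].
Leading principal minors: Δ₁ = -10, Δ₂ = 64, Δ₃ = -152.
The minors alternate sign starting negative (−, +, −), so H is negative definite: a local maximum.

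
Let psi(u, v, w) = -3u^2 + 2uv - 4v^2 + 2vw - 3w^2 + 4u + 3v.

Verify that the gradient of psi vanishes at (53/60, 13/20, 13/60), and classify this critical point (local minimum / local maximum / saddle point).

local maximum

∇psi = (-6u + 2v + 4, 2u - 8v + 2w + 3, 2v - 6w); substituting (53/60, 13/20, 13/60) gives ∇psi = (0, 0, 0), so (53/60, 13/20, 13/60) is indeed a critical point.
The Hessian is constant: H = [[-6, 2, 0], [2, -8, 2], [0, 2, -6]].
Leading principal minors: Δ₁ = -6, Δ₂ = 44, Δ₃ = -240.
The minors alternate sign starting negative (−, +, −), so H is negative definite: a local maximum.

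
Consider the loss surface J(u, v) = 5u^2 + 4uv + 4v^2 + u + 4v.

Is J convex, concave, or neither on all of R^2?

convex

J is quadratic, so its Hessian is the constant matrix H = [[10, 4], [4, 8]].
det(H) = 64, tr(H) = 18.
det(H) > 0 and tr(H) > 0, so H is positive definite everywhere: convex.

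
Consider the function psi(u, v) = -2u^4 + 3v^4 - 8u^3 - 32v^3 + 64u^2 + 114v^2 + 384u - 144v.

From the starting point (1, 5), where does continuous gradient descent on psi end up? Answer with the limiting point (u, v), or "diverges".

(-3, 4)

psi is separable, so gradient descent decouples: u follows -∂psi/∂u, v follows -∂psi/∂v.
∂psi/∂u = -8(u - 4)(u + 3)(u + 4); at u=1 this is 480, so u decreases.
∂psi/∂v = 12(v - 4)(v - 3)(v - 1); at v=5 this is 96, so v decreases.
u converges to its nearest critical value -3 (a local min of the u-part); v converges to 4. The iterate converges to (-3, 4).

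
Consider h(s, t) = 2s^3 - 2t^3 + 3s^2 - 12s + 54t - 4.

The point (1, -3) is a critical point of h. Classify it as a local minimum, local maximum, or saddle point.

local minimum

The mixed partial ∂²h/∂s∂t is 0, so the Hessian at any point is diag(h_ss, h_tt) = diag(6(2s + 1), -12t).
At (1, -3): H = diag(18, 36).
Both eigenvalues are positive, so H is positive definite: a local minimum.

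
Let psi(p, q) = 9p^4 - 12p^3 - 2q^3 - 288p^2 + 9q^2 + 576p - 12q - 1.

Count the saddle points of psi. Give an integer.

3

psi separates as a function of p plus a function of q, so ∇psi=0 decouples.
∂psi/∂p = 36(p - 4)(p - 1)(p + 4) = 0 at p ∈ {-4, 1, 4}; ∂psi/∂q = -6(q - 2)(q - 1) = 0 at q ∈ {1, 2}.
The Hessian is diagonal: diag(psi_pp, psi_qq). Second derivatives: psi_pp(-4)=1440, psi_pp(1)=-540, psi_pp(4)=864; psi_qq(1)=6, psi_qq(2)=-6.
Saddle points occur where the two diagonal entries have opposite signs: (-4, 2), (1, 1), (4, 2). Count: 3.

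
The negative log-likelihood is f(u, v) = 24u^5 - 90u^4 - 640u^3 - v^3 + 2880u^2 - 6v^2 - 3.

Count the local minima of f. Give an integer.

f separates as a function of u plus a function of v, so ∇f=0 decouples.
∂f/∂u = 120u(u - 4)(u - 3)(u + 4) = 0 at u ∈ {-4, 0, 3, 4}; ∂f/∂v = -3v(v + 4) = 0 at v ∈ {-4, 0}.
The Hessian is diagonal: diag(f_uu, f_vv). Second derivatives: f_uu(-4)=-26880, f_uu(0)=5760, f_uu(3)=-2520, f_uu(4)=3840; f_vv(-4)=12, f_vv(0)=-12.
Local minima occur where both diagonal entries positive: (0, -4), (4, -4). Count: 2.

2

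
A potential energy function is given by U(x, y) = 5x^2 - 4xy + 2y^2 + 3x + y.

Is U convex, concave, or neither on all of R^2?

U is quadratic, so its Hessian is the constant matrix H = [[10, -4], [-4, 4]].
det(H) = 24, tr(H) = 14.
det(H) > 0 and tr(H) > 0, so H is positive definite everywhere: convex.

convex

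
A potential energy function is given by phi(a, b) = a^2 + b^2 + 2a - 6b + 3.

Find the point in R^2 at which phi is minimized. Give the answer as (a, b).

phi(a,b) separates as P(a) + Q(b) + 3, so its minimum is min P + min Q + 3.
P'(a) = 2a + 2 vanishes at a ∈ {-1}; Q'(b) = 2b - 6 vanishes at b ∈ {3}.
Local minima of P (where P''>0): P(-1)=-1. Local minima of Q: Q(3)=-9.
So the global minimum of phi is P(-1) + Q(3) + 3 = -1 − 9 + 3 = -7, attained at (-1, 3).

(-1, 3)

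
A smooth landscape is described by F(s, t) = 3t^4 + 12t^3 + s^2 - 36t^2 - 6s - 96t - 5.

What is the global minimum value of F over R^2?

F(s,t) separates as P(s) + Q(t) − 5, so its minimum is min P + min Q − 5.
P'(s) = 2s - 6 vanishes at s ∈ {3}; Q'(t) = 12(t - 2)(t + 1)(t + 4) vanishes at t ∈ {-4, -1, 2}.
Local minima of P (where P''>0): P(3)=-9. Local minima of Q: Q(-4)=-192, Q(2)=-192.
So the global minimum of F is P(3) + Q(-4) − 5 = -9 − 192 − 5 = -206, attained at (3, -4).

-206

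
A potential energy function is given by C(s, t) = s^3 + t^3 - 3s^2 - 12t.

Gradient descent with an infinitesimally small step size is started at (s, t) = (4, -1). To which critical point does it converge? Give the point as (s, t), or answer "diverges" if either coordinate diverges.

(2, 2)

C is separable, so gradient descent decouples: s follows -∂C/∂s, t follows -∂C/∂t.
∂C/∂s = 3s(s - 2); at s=4 this is 24, so s decreases.
∂C/∂t = 3(t - 2)(t + 2); at t=-1 this is -9, so t increases.
s converges to its nearest critical value 2 (a local min of the s-part); t converges to 2. The iterate converges to (2, 2).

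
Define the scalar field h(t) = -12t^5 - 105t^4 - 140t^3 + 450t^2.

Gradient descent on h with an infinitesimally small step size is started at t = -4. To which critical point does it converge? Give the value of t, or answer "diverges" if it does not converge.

-5

h'(t) = -60t(t - 1)(t + 3)(t + 5), so h'(-4) = 1200.
Gradient descent moves in the -h' direction, i.e. t is decreasing.
The nearest critical point in that direction is t = -5, where h'' = 3600 > 0 (a local minimum). The iterate converges there.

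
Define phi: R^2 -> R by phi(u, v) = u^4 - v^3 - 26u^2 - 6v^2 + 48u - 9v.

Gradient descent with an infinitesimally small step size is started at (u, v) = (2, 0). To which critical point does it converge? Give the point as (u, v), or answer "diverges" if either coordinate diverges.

phi is separable, so gradient descent decouples: u follows -∂phi/∂u, v follows -∂phi/∂v.
∂phi/∂u = 4(u - 3)(u - 1)(u + 4); at u=2 this is -24, so u increases.
∂phi/∂v = -3(v + 1)(v + 3); at v=0 this is -9, so v increases.
The v-coordinate has no critical point in that direction and runs off to infinity.

diverges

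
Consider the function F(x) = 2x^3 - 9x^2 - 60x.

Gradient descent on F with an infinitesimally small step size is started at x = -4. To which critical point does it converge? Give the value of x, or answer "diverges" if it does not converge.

diverges

F'(x) = 6(x - 5)(x + 2), so F'(-4) = 108.
Gradient descent moves in the -F' direction, i.e. x is decreasing.
There is no critical point below x=-4, and F' keeps the same sign, so the iterate runs off to −∞.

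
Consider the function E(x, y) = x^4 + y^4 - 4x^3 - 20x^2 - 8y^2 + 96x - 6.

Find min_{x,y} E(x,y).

E(x,y) separates as P(x) + Q(y) − 6, so its minimum is min P + min Q − 6.
P'(x) = 4(x - 4)(x - 2)(x + 3) vanishes at x ∈ {-3, 2, 4}; Q'(y) = 4y(y - 2)(y + 2) vanishes at y ∈ {-2, 0, 2}.
Local minima of P (where P''>0): P(-3)=-279, P(4)=64. Local minima of Q: Q(-2)=-16, Q(2)=-16.
So the global minimum of E is P(-3) + Q(-2) − 6 = -279 − 16 − 6 = -301, attained at (-3, -2).

-301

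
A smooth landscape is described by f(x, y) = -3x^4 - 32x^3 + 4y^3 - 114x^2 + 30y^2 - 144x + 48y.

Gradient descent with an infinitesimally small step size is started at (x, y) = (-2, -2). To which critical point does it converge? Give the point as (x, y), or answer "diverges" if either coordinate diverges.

(-3, -1)

f is separable, so gradient descent decouples: x follows -∂f/∂x, y follows -∂f/∂y.
∂f/∂x = -12(x + 1)(x + 3)(x + 4); at x=-2 this is 24, so x decreases.
∂f/∂y = 12(y + 1)(y + 4); at y=-2 this is -24, so y increases.
x converges to its nearest critical value -3 (a local min of the x-part); y converges to -1. The iterate converges to (-3, -1).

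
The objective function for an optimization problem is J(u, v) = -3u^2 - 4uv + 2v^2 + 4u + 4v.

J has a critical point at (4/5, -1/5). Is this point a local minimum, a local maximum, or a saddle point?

saddle point

The Hessian of J is constant: H = [[-6, -4], [-4, 4]].
det(H) = (-6)·4 − (-4)² = -40.
Since det(H) < 0, H is indefinite and the critical point is a saddle point.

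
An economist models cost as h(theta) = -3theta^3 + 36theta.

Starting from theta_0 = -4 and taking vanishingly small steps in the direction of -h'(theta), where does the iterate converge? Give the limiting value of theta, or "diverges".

-2

h'(theta) = -9(theta - 2)(theta + 2), so h'(-4) = -108.
Gradient descent moves in the -h' direction, i.e. theta is increasing.
The nearest critical point in that direction is theta = -2, where h'' = 36 > 0 (a local minimum). The iterate converges there.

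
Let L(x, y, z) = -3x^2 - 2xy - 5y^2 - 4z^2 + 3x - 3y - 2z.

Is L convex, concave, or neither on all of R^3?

concave

L is quadratic, so its Hessian is the constant matrix H = [[-6, -2, 0], [-2, -10, 0], [0, 0, -8]].
Leading principal minors: -6, 56, -448.
Signs alternate −, +, − ⇒ H ≺ 0 ⇒ concave.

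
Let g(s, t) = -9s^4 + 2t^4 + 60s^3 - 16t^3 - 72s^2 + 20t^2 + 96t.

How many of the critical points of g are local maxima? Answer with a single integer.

g separates as a function of s plus a function of t, so ∇g=0 decouples.
∂g/∂s = -36s(s - 4)(s - 1) = 0 at s ∈ {0, 1, 4}; ∂g/∂t = 8(t - 4)(t - 3)(t + 1) = 0 at t ∈ {-1, 3, 4}.
The Hessian is diagonal: diag(g_ss, g_tt). Second derivatives: g_ss(0)=-144, g_ss(1)=108, g_ss(4)=-432; g_tt(-1)=160, g_tt(3)=-32, g_tt(4)=40.
Local maxima occur where both diagonal entries negative: (0, 3), (4, 3). Count: 2.

2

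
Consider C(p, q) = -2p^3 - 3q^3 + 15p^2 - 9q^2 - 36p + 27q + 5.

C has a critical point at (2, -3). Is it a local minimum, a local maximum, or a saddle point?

The mixed partial ∂²C/∂p∂q is 0, so the Hessian at any point is diag(C_pp, C_qq) = diag(6(-2p + 5), -18(q + 1)).
At (2, -3): H = diag(6, 36).
Both eigenvalues are positive, so H is positive definite: a local minimum.

local minimum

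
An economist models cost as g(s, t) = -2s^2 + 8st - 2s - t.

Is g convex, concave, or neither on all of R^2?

g is quadratic, so its Hessian is the constant matrix H = [[-4, 8], [8, 0]].
det(H) = -64, tr(H) = -4.
det(H) < 0, so H is indefinite: neither convex nor concave.

neither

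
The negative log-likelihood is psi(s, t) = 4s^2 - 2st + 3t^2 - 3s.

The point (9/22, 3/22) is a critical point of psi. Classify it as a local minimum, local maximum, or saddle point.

The Hessian of psi is constant: H = [[8, -2], [-2, 6]].
det(H) = 8·6 − (-2)² = 44.
det(H) > 0 and tr(H) = 14 > 0, so H is positive definite and the point is a local minimum.

local minimum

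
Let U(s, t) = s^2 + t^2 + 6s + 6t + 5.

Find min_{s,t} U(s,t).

U(s,t) separates as P(s) + Q(t) + 5, so its minimum is min P + min Q + 5.
P'(s) = 2s + 6 vanishes at s ∈ {-3}; Q'(t) = 2(t + 3) vanishes at t ∈ {-3}.
Local minima of P (where P''>0): P(-3)=-9. Local minima of Q: Q(-3)=-9.
So the global minimum of U is P(-3) + Q(-3) + 5 = -9 − 9 + 5 = -13, attained at (-3, -3).

-13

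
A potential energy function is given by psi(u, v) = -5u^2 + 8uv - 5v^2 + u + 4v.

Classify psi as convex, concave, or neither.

psi is quadratic, so its Hessian is the constant matrix H = [[-10, 8], [8, -10]].
det(H) = 36, tr(H) = -20.
det(H) > 0 and tr(H) < 0, so H is negative definite everywhere: concave.

concave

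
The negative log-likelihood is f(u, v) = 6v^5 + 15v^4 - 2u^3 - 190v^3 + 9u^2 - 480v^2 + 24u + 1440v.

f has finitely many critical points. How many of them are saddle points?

4

f separates as a function of u plus a function of v, so ∇f=0 decouples.
∂f/∂u = -6(u - 4)(u + 1) = 0 at u ∈ {-1, 4}; ∂f/∂v = 30(v - 4)(v - 1)(v + 3)(v + 4) = 0 at v ∈ {-4, -3, 1, 4}.
The Hessian is diagonal: diag(f_uu, f_vv). Second derivatives: f_uu(-1)=30, f_uu(4)=-30; f_vv(-4)=-1200, f_vv(-3)=840, f_vv(1)=-1800, f_vv(4)=5040.
Saddle points occur where the two diagonal entries have opposite signs: (-1, -4), (-1, 1), (4, -3), (4, 4). Count: 4.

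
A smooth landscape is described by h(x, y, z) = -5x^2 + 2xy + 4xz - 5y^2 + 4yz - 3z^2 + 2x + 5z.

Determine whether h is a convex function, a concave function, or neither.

h is quadratic, so its Hessian is the constant matrix H = [[-10, 2, 4], [2, -10, 4], [4, 4, -6]].
Leading principal minors: -10, 96, -192.
Signs alternate −, +, − ⇒ H ≺ 0 ⇒ concave.

concave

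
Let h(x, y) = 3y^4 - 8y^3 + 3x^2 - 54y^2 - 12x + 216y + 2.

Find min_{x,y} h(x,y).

-685

h(x,y) separates as P(x) + Q(y) + 2, so its minimum is min P + min Q + 2.
P'(x) = 6x - 12 vanishes at x ∈ {2}; Q'(y) = 12(y - 3)(y - 2)(y + 3) vanishes at y ∈ {-3, 2, 3}.
Local minima of P (where P''>0): P(2)=-12. Local minima of Q: Q(-3)=-675, Q(3)=189.
So the global minimum of h is P(2) + Q(-3) + 2 = -12 − 675 + 2 = -685, attained at (2, -3).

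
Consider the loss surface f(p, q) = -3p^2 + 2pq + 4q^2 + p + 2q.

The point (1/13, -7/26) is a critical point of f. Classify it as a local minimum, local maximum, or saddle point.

The Hessian of f is constant: H = [[-6, 2], [2, 8]].
det(H) = (-6)·8 − 2² = -52.
Since det(H) < 0, H is indefinite and the critical point is a saddle point.

saddle point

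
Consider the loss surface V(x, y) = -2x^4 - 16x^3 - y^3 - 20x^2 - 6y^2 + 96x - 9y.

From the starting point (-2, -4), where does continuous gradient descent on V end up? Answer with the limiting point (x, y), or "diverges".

V is separable, so gradient descent decouples: x follows -∂V/∂x, y follows -∂V/∂y.
∂V/∂x = -8(x - 1)(x + 3)(x + 4); at x=-2 this is 48, so x decreases.
∂V/∂y = -3(y + 1)(y + 3); at y=-4 this is -9, so y increases.
x converges to its nearest critical value -3 (a local min of the x-part); y converges to -3. The iterate converges to (-3, -3).

(-3, -3)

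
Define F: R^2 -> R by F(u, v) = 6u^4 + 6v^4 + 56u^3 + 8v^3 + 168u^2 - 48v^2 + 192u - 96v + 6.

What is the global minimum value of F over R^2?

F(u,v) separates as P(u) + Q(v) + 6, so its minimum is min P + min Q + 6.
P'(u) = 24(u + 1)(u + 2)(u + 4) vanishes at u ∈ {-4, -2, -1}; Q'(v) = 24(v - 2)(v + 1)(v + 2) vanishes at v ∈ {-2, -1, 2}.
Local minima of P (where P''>0): P(-4)=-128, P(-1)=-74. Local minima of Q: Q(-2)=32, Q(2)=-224.
So the global minimum of F is P(-4) + Q(2) + 6 = -128 − 224 + 6 = -346, attained at (-4, 2).

-346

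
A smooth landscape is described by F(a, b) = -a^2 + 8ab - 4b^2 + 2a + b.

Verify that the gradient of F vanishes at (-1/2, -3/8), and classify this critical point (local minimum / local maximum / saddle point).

saddle point

∇F = (-2a + 8b + 2, 8a - 8b + 1); substituting (-1/2, -3/8) gives ∇F = (0, 0), so (-1/2, -3/8) is indeed a critical point.
The Hessian of F is constant: H = [[-2, 8], [8, -8]].
det(H) = (-2)·(-8) − 8² = -48.
Since det(H) < 0, H is indefinite and the critical point is a saddle point.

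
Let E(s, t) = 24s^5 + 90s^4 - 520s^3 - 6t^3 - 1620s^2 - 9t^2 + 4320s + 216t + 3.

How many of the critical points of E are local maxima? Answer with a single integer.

E separates as a function of s plus a function of t, so ∇E=0 decouples.
∂E/∂s = 120(s - 3)(s - 1)(s + 3)(s + 4) = 0 at s ∈ {-4, -3, 1, 3}; ∂E/∂t = -18(t - 3)(t + 4) = 0 at t ∈ {-4, 3}.
The Hessian is diagonal: diag(E_ss, E_tt). Second derivatives: E_ss(-4)=-4200, E_ss(-3)=2880, E_ss(1)=-4800, E_ss(3)=10080; E_tt(-4)=126, E_tt(3)=-126.
Local maxima occur where both diagonal entries negative: (-4, 3), (1, 3). Count: 2.

2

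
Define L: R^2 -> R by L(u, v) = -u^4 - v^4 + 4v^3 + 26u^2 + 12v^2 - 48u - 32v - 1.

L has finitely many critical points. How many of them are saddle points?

L separates as a function of u plus a function of v, so ∇L=0 decouples.
∂L/∂u = -4(u - 3)(u - 1)(u + 4) = 0 at u ∈ {-4, 1, 3}; ∂L/∂v = -4(v - 4)(v - 1)(v + 2) = 0 at v ∈ {-2, 1, 4}.
The Hessian is diagonal: diag(L_uu, L_vv). Second derivatives: L_uu(-4)=-140, L_uu(1)=40, L_uu(3)=-56; L_vv(-2)=-72, L_vv(1)=36, L_vv(4)=-72.
Saddle points occur where the two diagonal entries have opposite signs: (-4, 1), (1, -2), (1, 4), (3, 1). Count: 4.

4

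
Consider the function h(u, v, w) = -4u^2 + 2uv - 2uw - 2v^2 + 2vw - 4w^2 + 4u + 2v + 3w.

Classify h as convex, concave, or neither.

h is quadratic, so its Hessian is the constant matrix H = [[-8, 2, -2], [2, -4, 2], [-2, 2, -8]].
Leading principal minors: -8, 28, -192.
Signs alternate −, +, − ⇒ H ≺ 0 ⇒ concave.

concave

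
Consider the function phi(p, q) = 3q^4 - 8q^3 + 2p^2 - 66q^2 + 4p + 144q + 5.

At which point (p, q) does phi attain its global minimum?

(-1, -3)

phi(p,q) separates as A(p) + B(q) + 5, so its minimum is min A + min B + 5.
A'(p) = 4p + 4 vanishes at p ∈ {-1}; B'(q) = 12(q - 4)(q - 1)(q + 3) vanishes at q ∈ {-3, 1, 4}.
Local minima of A (where A''>0): A(-1)=-2. Local minima of B: B(-3)=-567, B(4)=-224.
So the global minimum of phi is A(-1) + B(-3) + 5 = -2 − 567 + 5 = -564, attained at (-1, -3).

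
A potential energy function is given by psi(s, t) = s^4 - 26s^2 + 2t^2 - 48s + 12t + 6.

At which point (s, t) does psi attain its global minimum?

(4, -3)

psi(s,t) separates as P(s) + Q(t) + 6, so its minimum is min P + min Q + 6.
P'(s) = 4(s - 4)(s + 1)(s + 3) vanishes at s ∈ {-3, -1, 4}; Q'(t) = 4(t + 3) vanishes at t ∈ {-3}.
Local minima of P (where P''>0): P(-3)=-9, P(4)=-352. Local minima of Q: Q(-3)=-18.
So the global minimum of psi is P(4) + Q(-3) + 6 = -352 − 18 + 6 = -364, attained at (4, -3).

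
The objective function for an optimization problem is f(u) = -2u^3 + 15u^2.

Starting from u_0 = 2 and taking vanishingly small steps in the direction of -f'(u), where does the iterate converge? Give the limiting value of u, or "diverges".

f'(u) = -6u(u - 5), so f'(2) = 36.
Gradient descent moves in the -f' direction, i.e. u is decreasing.
The nearest critical point in that direction is u = 0, where f'' = 30 > 0 (a local minimum). The iterate converges there.

0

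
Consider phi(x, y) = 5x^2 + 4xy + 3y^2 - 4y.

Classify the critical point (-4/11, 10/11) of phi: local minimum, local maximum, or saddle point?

The Hessian of phi is constant: H = [[10, 4], [4, 6]].
det(H) = 10·6 − 4² = 44.
det(H) > 0 and tr(H) = 16 > 0, so H is positive definite and the point is a local minimum.

local minimum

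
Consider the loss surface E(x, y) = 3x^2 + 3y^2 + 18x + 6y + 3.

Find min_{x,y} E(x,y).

E(x,y) separates as P(x) + Q(y) + 3, so its minimum is min P + min Q + 3.
P'(x) = 6x + 18 vanishes at x ∈ {-3}; Q'(y) = 6y + 6 vanishes at y ∈ {-1}.
Local minima of P (where P''>0): P(-3)=-27. Local minima of Q: Q(-1)=-3.
So the global minimum of E is P(-3) + Q(-1) + 3 = -27 − 3 + 3 = -27, attained at (-3, -1).

-27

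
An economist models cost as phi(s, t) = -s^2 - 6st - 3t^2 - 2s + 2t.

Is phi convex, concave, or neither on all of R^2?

neither

phi is quadratic, so its Hessian is the constant matrix H = [[-2, -6], [-6, -6]].
det(H) = -24, tr(H) = -8.
det(H) < 0, so H is indefinite: neither convex nor concave.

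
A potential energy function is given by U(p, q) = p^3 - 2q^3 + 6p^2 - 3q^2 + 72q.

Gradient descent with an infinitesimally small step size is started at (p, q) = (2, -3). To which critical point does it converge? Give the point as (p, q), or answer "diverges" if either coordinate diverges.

(0, -4)

U is separable, so gradient descent decouples: p follows -∂U/∂p, q follows -∂U/∂q.
∂U/∂p = 3p(p + 4); at p=2 this is 36, so p decreases.
∂U/∂q = -6(q - 3)(q + 4); at q=-3 this is 36, so q decreases.
p converges to its nearest critical value 0 (a local min of the p-part); q converges to -4. The iterate converges to (0, -4).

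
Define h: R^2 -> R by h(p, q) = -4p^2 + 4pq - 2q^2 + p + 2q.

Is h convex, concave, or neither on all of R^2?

h is quadratic, so its Hessian is the constant matrix H = [[-8, 4], [4, -4]].
det(H) = 16, tr(H) = -12.
det(H) > 0 and tr(H) < 0, so H is negative definite everywhere: concave.

concave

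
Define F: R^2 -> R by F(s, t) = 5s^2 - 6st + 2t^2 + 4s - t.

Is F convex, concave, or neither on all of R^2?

convex

F is quadratic, so its Hessian is the constant matrix H = [[10, -6], [-6, 4]].
det(H) = 4, tr(H) = 14.
det(H) > 0 and tr(H) > 0, so H is positive definite everywhere: convex.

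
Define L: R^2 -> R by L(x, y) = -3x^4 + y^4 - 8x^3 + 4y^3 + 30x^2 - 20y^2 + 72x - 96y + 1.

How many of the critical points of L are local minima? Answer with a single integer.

L separates as a function of x plus a function of y, so ∇L=0 decouples.
∂L/∂x = -12(x - 2)(x + 1)(x + 3) = 0 at x ∈ {-3, -1, 2}; ∂L/∂y = 4(y - 3)(y + 2)(y + 4) = 0 at y ∈ {-4, -2, 3}.
The Hessian is diagonal: diag(L_xx, L_yy). Second derivatives: L_xx(-3)=-120, L_xx(-1)=72, L_xx(2)=-180; L_yy(-4)=56, L_yy(-2)=-40, L_yy(3)=140.
Local minima occur where both diagonal entries positive: (-1, -4), (-1, 3). Count: 2.

2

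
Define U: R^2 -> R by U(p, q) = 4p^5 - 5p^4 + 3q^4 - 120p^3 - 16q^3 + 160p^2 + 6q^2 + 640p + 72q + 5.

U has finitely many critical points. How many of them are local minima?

U separates as a function of p plus a function of q, so ∇U=0 decouples.
∂U/∂p = 20(p - 4)(p - 2)(p + 1)(p + 4) = 0 at p ∈ {-4, -1, 2, 4}; ∂U/∂q = 12(q - 3)(q - 2)(q + 1) = 0 at q ∈ {-1, 2, 3}.
The Hessian is diagonal: diag(U_pp, U_qq). Second derivatives: U_pp(-4)=-2880, U_pp(-1)=900, U_pp(2)=-720, U_pp(4)=1600; U_qq(-1)=144, U_qq(2)=-36, U_qq(3)=48.
Local minima occur where both diagonal entries positive: (-1, -1), (-1, 3), (4, -1), (4, 3). Count: 4.

4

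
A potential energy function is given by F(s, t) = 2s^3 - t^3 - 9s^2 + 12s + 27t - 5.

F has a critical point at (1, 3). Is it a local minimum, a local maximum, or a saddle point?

local maximum

The mixed partial ∂²F/∂s∂t is 0, so the Hessian at any point is diag(F_ss, F_tt) = diag(6(2s - 3), -6t).
At (1, 3): H = diag(-6, -18).
Both eigenvalues are negative, so H is negative definite: a local maximum.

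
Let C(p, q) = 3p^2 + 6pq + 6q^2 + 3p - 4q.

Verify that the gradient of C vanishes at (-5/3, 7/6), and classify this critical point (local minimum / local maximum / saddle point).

local minimum

∇C = (6p + 6q + 3, 6p + 12q - 4); substituting (-5/3, 7/6) gives ∇C = (0, 0), so (-5/3, 7/6) is indeed a critical point.
The Hessian of C is constant: H = [[6, 6], [6, 12]].
det(H) = 6·12 − 6² = 36.
det(H) > 0 and tr(H) = 18 > 0, so H is positive definite and the point is a local minimum.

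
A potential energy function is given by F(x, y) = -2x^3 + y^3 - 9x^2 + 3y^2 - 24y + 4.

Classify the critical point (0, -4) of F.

local maximum

The mixed partial ∂²F/∂x∂y is 0, so the Hessian at any point is diag(F_xx, F_yy) = diag(-6(2x + 3), 6(y + 1)).
At (0, -4): H = diag(-18, -18).
Both eigenvalues are negative, so H is negative definite: a local maximum.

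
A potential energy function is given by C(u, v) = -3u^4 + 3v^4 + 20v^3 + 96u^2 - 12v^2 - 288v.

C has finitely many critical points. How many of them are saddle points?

C separates as a function of u plus a function of v, so ∇C=0 decouples.
∂C/∂u = -12u(u - 4)(u + 4) = 0 at u ∈ {-4, 0, 4}; ∂C/∂v = 12(v - 2)(v + 3)(v + 4) = 0 at v ∈ {-4, -3, 2}.
The Hessian is diagonal: diag(C_uu, C_vv). Second derivatives: C_uu(-4)=-384, C_uu(0)=192, C_uu(4)=-384; C_vv(-4)=72, C_vv(-3)=-60, C_vv(2)=360.
Saddle points occur where the two diagonal entries have opposite signs: (-4, -4), (-4, 2), (0, -3), (4, -4), (4, 2). Count: 5.

5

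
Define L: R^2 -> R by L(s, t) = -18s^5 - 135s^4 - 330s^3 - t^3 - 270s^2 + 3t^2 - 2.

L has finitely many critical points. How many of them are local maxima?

L separates as a function of s plus a function of t, so ∇L=0 decouples.
∂L/∂s = -90s(s + 1)(s + 2)(s + 3) = 0 at s ∈ {-3, -2, -1, 0}; ∂L/∂t = -3t(t - 2) = 0 at t ∈ {0, 2}.
The Hessian is diagonal: diag(L_ss, L_tt). Second derivatives: L_ss(-3)=540, L_ss(-2)=-180, L_ss(-1)=180, L_ss(0)=-540; L_tt(0)=6, L_tt(2)=-6.
Local maxima occur where both diagonal entries negative: (-2, 2), (0, 2). Count: 2.

2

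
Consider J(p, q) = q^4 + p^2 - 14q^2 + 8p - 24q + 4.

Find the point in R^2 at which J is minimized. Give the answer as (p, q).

J(p,q) separates as A(p) + B(q) + 4, so its minimum is min A + min B + 4.
A'(p) = 2p + 8 vanishes at p ∈ {-4}; B'(q) = 4(q - 3)(q + 1)(q + 2) vanishes at q ∈ {-2, -1, 3}.
Local minima of A (where A''>0): A(-4)=-16. Local minima of B: B(-2)=8, B(3)=-117.
So the global minimum of J is A(-4) + B(3) + 4 = -16 − 117 + 4 = -129, attained at (-4, 3).

(-4, 3)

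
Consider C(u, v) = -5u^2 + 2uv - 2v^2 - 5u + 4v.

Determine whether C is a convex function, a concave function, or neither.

concave

C is quadratic, so its Hessian is the constant matrix H = [[-10, 2], [2, -4]].
det(H) = 36, tr(H) = -14.
det(H) > 0 and tr(H) < 0, so H is negative definite everywhere: concave.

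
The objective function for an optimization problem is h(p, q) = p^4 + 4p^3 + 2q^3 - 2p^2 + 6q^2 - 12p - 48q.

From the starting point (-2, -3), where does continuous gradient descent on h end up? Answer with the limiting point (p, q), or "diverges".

(-3, 2)

h is separable, so gradient descent decouples: p follows -∂h/∂p, q follows -∂h/∂q.
∂h/∂p = 4(p - 1)(p + 1)(p + 3); at p=-2 this is 12, so p decreases.
∂h/∂q = 6(q - 2)(q + 4); at q=-3 this is -30, so q increases.
p converges to its nearest critical value -3 (a local min of the p-part); q converges to 2. The iterate converges to (-3, 2).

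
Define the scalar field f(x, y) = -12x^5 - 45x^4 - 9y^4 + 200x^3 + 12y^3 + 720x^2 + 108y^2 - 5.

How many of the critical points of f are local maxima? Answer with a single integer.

f separates as a function of x plus a function of y, so ∇f=0 decouples.
∂f/∂x = -60x(x - 3)(x + 2)(x + 4) = 0 at x ∈ {-4, -2, 0, 3}; ∂f/∂y = -36y(y - 3)(y + 2) = 0 at y ∈ {-2, 0, 3}.
The Hessian is diagonal: diag(f_xx, f_yy). Second derivatives: f_xx(-4)=3360, f_xx(-2)=-1200, f_xx(0)=1440, f_xx(3)=-6300; f_yy(-2)=-360, f_yy(0)=216, f_yy(3)=-540.
Local maxima occur where both diagonal entries negative: (-2, -2), (-2, 3), (3, -2), (3, 3). Count: 4.

4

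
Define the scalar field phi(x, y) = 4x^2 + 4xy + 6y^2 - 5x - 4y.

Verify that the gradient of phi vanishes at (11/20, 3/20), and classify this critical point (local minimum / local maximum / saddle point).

∇phi = (8x + 4y - 5, 4x + 12y - 4); substituting (11/20, 3/20) gives ∇phi = (0, 0), so (11/20, 3/20) is indeed a critical point.
The Hessian of phi is constant: H = [[8, 4], [4, 12]].
det(H) = 8·12 − 4² = 80.
det(H) > 0 and tr(H) = 20 > 0, so H is positive definite and the point is a local minimum.

local minimum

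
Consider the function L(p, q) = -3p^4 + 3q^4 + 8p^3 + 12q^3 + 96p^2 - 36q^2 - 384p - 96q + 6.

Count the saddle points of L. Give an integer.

5

L separates as a function of p plus a function of q, so ∇L=0 decouples.
∂L/∂p = -12(p - 4)(p - 2)(p + 4) = 0 at p ∈ {-4, 2, 4}; ∂L/∂q = 12(q - 2)(q + 1)(q + 4) = 0 at q ∈ {-4, -1, 2}.
The Hessian is diagonal: diag(L_pp, L_qq). Second derivatives: L_pp(-4)=-576, L_pp(2)=144, L_pp(4)=-192; L_qq(-4)=216, L_qq(-1)=-108, L_qq(2)=216.
Saddle points occur where the two diagonal entries have opposite signs: (-4, -4), (-4, 2), (2, -1), (4, -4), (4, 2). Count: 5.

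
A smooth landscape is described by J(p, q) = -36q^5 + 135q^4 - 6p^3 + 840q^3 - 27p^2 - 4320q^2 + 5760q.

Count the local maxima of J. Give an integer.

2

J separates as a function of p plus a function of q, so ∇J=0 decouples.
∂J/∂p = -18p(p + 3) = 0 at p ∈ {-3, 0}; ∂J/∂q = -180(q - 4)(q - 2)(q - 1)(q + 4) = 0 at q ∈ {-4, 1, 2, 4}.
The Hessian is diagonal: diag(J_pp, J_qq). Second derivatives: J_pp(-3)=54, J_pp(0)=-54; J_qq(-4)=43200, J_qq(1)=-2700, J_qq(2)=2160, J_qq(4)=-8640.
Local maxima occur where both diagonal entries negative: (0, 1), (0, 4). Count: 2.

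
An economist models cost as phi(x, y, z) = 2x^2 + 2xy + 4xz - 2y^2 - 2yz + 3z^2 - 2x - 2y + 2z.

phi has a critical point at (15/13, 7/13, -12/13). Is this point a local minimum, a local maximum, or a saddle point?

saddle point

The Hessian is constant: H = [[4, 2, 4], [2, -4, -2], [4, -2, 6]].
Leading principal minors: Δ₁ = 4, Δ₂ = -20, Δ₃ = -104.
The minors fit neither the all-positive nor the alternating-sign pattern, so H is indefinite: a saddle point.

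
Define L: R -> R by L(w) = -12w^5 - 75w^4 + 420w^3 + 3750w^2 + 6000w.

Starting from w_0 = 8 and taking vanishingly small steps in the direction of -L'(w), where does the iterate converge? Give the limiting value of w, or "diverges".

L'(w) = -60(w - 5)(w + 1)(w + 4)(w + 5), so L'(8) = -252720.
Gradient descent moves in the -L' direction, i.e. w is increasing.
There is no critical point above w=8, and L' keeps the same sign, so the iterate runs off to +∞.

diverges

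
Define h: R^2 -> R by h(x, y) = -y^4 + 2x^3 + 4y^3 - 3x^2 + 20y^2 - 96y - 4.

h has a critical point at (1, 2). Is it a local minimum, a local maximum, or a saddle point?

local minimum

The mixed partial ∂²h/∂x∂y is 0, so the Hessian at any point is diag(h_xx, h_yy) = diag(6(2x - 1), 4(-3y^2 + 6y + 10)).
At (1, 2): H = diag(6, 40).
Both eigenvalues are positive, so H is positive definite: a local minimum.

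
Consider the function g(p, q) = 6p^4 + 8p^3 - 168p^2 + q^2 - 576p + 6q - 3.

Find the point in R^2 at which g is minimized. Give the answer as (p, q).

(4, -3)

g(p,q) separates as A(p) + B(q) − 3, so its minimum is min A + min B − 3.
A'(p) = 24(p - 4)(p + 2)(p + 3) vanishes at p ∈ {-3, -2, 4}; B'(q) = 2q + 6 vanishes at q ∈ {-3}.
Local minima of A (where A''>0): A(-3)=486, A(4)=-2944. Local minima of B: B(-3)=-9.
So the global minimum of g is A(4) + B(-3) − 3 = -2944 − 9 − 3 = -2956, attained at (4, -3).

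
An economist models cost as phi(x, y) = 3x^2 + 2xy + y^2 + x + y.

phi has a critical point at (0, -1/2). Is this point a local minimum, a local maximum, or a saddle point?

The Hessian of phi is constant: H = [[6, 2], [2, 2]].
det(H) = 6·2 − 2² = 8.
det(H) > 0 and tr(H) = 8 > 0, so H is positive definite and the point is a local minimum.

local minimum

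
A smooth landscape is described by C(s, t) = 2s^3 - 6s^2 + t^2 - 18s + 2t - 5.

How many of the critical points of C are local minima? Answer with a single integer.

C separates as a function of s plus a function of t, so ∇C=0 decouples.
∂C/∂s = 6(s - 3)(s + 1) = 0 at s ∈ {-1, 3}; ∂C/∂t = 2(t + 1) = 0 at t ∈ {-1}.
The Hessian is diagonal: diag(C_ss, C_tt). Second derivatives: C_ss(-1)=-24, C_ss(3)=24; C_tt(-1)=2.
Local minima occur where both diagonal entries positive: (3, -1). Count: 1.

1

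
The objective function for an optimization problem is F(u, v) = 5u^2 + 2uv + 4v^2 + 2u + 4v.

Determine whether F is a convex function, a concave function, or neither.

F is quadratic, so its Hessian is the constant matrix H = [[10, 2], [2, 8]].
det(H) = 76, tr(H) = 18.
det(H) > 0 and tr(H) > 0, so H is positive definite everywhere: convex.

convex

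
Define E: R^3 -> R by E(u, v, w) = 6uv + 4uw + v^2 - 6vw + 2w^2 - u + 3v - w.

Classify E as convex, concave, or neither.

neither

E is quadratic, so its Hessian is the constant matrix H = [[0, 6, 4], [6, 2, -6], [4, -6, 4]].
Leading principal minors: 0, -36, -464.
Neither pattern holds ⇒ H is indefinite ⇒ neither convex nor concave.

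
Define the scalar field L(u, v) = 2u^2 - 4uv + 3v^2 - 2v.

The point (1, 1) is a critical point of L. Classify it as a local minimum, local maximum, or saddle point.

local minimum

The Hessian of L is constant: H = [[4, -4], [-4, 6]].
det(H) = 4·6 − (-4)² = 8.
det(H) > 0 and tr(H) = 10 > 0, so H is positive definite and the point is a local minimum.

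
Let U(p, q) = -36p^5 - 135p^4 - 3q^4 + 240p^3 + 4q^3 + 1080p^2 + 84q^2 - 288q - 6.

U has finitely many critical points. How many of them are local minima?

2

U separates as a function of p plus a function of q, so ∇U=0 decouples.
∂U/∂p = -180p(p - 2)(p + 2)(p + 3) = 0 at p ∈ {-3, -2, 0, 2}; ∂U/∂q = -12(q - 3)(q - 2)(q + 4) = 0 at q ∈ {-4, 2, 3}.
The Hessian is diagonal: diag(U_pp, U_qq). Second derivatives: U_pp(-3)=2700, U_pp(-2)=-1440, U_pp(0)=2160, U_pp(2)=-7200; U_qq(-4)=-504, U_qq(2)=72, U_qq(3)=-84.
Local minima occur where both diagonal entries positive: (-3, 2), (0, 2). Count: 2.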